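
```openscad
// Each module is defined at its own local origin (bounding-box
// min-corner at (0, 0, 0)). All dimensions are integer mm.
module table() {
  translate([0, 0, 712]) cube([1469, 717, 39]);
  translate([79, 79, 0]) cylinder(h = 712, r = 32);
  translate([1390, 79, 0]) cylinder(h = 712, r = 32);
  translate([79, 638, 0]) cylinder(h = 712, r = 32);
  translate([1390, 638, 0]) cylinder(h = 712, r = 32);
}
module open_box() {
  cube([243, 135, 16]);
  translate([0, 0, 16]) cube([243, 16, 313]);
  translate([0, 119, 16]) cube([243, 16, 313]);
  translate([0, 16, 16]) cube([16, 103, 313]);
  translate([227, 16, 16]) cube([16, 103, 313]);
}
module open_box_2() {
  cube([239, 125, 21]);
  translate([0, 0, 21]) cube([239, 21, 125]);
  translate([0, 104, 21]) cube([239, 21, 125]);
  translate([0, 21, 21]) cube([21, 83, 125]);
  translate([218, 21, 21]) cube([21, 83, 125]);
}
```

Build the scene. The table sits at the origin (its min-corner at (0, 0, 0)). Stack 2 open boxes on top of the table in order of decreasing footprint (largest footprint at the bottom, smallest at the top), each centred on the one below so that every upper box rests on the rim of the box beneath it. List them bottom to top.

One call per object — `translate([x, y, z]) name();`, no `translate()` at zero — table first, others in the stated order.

table();
translate([613, 291, 751]) open_box();
translate([615, 296, 1080]) open_box_2();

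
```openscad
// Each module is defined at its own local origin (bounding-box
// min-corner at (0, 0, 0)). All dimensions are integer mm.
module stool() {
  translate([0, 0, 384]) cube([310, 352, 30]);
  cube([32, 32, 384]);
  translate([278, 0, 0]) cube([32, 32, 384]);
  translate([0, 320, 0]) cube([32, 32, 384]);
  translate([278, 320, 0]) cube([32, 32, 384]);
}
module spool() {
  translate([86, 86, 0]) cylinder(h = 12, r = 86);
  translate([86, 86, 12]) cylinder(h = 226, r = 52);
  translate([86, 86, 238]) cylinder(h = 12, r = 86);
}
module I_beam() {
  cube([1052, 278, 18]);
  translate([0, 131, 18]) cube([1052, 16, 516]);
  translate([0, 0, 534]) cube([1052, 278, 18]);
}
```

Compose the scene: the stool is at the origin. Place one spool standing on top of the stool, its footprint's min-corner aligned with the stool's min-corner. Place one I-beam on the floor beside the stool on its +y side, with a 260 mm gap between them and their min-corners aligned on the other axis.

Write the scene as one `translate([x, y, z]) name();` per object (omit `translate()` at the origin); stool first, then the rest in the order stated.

stool();
translate([0, 0, 414]) spool();
translate([0, 612, 0]) I_beam();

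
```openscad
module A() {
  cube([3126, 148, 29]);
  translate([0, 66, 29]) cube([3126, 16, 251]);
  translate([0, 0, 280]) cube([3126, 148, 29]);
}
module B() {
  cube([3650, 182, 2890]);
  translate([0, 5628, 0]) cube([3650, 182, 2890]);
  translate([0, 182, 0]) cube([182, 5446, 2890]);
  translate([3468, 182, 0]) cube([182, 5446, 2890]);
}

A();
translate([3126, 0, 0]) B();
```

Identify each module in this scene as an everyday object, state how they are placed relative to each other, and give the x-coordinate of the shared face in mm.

The I-beam's +x face and the house frame's −x face are both at x = 3126 mm.

A is an I-beam. B is a house frame. The house frame is against the I-beam's +x side, with their −y faces flush. The x-coordinate of the shared face is 3126 mm.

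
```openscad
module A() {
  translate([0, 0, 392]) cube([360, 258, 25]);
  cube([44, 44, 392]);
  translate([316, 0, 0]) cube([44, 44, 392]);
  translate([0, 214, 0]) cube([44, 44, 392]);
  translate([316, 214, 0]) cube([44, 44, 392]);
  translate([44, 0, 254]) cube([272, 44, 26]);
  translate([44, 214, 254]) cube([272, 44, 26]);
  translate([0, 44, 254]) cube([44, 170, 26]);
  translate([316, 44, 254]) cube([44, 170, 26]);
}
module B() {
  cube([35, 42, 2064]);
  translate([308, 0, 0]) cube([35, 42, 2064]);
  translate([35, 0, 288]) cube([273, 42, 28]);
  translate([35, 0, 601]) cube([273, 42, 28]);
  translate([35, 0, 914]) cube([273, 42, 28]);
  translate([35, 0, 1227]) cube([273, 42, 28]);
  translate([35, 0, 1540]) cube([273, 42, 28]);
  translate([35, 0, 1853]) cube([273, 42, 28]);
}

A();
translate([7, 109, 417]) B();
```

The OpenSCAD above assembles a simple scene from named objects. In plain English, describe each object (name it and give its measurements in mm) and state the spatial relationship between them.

A is a four-legged stool. The seat is 360×258 mm, 25 mm thick, top at z = 417 mm. It stands on four square legs, each 44×44 mm in cross-section, from z = 0 to the seat underside, each flush with a corner of the seat. Four stretchers, 44 mm wide and 26 mm tall, connect adjacent legs with their undersides at z = 254 mm, each running between the inner faces of the legs it joins and aligned with the legs' outer faces on the other axis.

B is a wooden ladder with two side rails of 35×42 mm section and 2064 mm height, set 343 mm apart overall. Between them run 6 rectangular rungs (42 mm deep, 28 mm thick), front faces flush with the rails' −y face. The bottom of the first rung is 288 mm above the floor and each subsequent rung is 313 mm higher than the one below.

The ladder is on top of the stool.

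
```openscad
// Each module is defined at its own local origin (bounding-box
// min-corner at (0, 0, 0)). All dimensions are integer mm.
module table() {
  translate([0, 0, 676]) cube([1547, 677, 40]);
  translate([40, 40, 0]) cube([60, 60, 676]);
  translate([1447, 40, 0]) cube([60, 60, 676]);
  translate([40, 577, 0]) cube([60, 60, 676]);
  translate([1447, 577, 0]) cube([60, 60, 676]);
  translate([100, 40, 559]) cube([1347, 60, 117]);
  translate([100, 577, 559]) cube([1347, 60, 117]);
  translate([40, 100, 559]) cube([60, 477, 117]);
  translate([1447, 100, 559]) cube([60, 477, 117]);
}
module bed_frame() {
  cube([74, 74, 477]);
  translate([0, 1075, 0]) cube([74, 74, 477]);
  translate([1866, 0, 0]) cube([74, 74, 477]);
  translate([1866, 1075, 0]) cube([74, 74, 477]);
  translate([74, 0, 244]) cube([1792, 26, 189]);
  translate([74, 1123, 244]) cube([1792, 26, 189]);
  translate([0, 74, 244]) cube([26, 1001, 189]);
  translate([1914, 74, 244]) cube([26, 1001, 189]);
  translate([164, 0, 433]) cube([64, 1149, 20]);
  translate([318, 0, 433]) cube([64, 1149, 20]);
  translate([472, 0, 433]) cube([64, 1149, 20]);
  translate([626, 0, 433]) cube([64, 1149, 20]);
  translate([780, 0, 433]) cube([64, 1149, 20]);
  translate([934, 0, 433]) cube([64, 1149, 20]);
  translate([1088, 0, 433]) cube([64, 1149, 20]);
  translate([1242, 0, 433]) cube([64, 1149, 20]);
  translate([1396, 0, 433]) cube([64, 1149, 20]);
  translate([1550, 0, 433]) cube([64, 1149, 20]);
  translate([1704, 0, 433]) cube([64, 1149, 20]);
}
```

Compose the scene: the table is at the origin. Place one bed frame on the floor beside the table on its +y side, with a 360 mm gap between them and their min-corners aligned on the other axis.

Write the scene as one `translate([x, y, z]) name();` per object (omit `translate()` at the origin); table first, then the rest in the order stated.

table();
translate([0, 1037, 0]) bed_frame();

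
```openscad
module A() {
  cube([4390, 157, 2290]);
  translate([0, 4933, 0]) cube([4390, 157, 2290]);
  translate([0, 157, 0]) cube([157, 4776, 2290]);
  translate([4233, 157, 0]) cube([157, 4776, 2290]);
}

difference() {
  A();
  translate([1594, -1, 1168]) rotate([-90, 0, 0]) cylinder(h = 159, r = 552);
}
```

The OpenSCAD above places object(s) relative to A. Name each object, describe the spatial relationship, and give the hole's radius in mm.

The subtracted cylinder has r = 552 mm.

A is a house frame. The house frame has a circular hole through its front wall. The hole's radius is 552 mm.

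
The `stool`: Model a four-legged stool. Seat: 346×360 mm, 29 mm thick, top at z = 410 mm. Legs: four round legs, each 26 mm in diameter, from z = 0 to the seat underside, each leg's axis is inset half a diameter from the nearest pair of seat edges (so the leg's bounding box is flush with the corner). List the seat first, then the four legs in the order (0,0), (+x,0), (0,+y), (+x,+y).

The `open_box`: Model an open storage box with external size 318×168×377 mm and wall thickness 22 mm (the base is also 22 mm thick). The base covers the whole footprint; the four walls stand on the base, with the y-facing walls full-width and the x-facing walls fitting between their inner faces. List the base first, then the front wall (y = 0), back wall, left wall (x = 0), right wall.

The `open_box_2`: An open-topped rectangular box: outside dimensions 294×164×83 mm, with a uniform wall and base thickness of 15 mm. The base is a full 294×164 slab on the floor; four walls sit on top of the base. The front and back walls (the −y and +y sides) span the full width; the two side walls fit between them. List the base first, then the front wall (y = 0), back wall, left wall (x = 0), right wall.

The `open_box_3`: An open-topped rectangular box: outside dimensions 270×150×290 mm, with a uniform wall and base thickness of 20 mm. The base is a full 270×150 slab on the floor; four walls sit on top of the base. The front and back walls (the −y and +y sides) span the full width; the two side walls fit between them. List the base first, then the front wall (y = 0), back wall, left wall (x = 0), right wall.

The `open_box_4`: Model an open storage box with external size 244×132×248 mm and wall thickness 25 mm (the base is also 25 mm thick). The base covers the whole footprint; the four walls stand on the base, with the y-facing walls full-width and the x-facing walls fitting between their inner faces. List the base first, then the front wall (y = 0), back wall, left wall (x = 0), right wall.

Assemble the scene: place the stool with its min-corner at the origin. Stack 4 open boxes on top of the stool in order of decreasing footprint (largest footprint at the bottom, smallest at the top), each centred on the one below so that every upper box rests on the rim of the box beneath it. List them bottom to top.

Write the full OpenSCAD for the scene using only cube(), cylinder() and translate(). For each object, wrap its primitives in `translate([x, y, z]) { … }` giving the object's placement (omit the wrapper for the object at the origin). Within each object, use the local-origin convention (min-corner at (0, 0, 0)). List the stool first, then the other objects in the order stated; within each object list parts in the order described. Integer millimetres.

translate([0, 0, 381]) cube([346, 360, 29]);
translate([13, 13, 0]) cylinder(h = 381, r = 13);
translate([333, 13, 0]) cylinder(h = 381, r = 13);
translate([13, 347, 0]) cylinder(h = 381, r = 13);
translate([333, 347, 0]) cylinder(h = 381, r = 13);
translate([14, 96, 410]) {
  cube([318, 168, 22]);
  translate([0, 0, 22]) cube([318, 22, 355]);
  translate([0, 146, 22]) cube([318, 22, 355]);
  translate([0, 22, 22]) cube([22, 124, 355]);
  translate([296, 22, 22]) cube([22, 124, 355]);
}
translate([26, 98, 787]) {
  cube([294, 164, 15]);
  translate([0, 0, 15]) cube([294, 15, 68]);
  translate([0, 149, 15]) cube([294, 15, 68]);
  translate([0, 15, 15]) cube([15, 134, 68]);
  translate([279, 15, 15]) cube([15, 134, 68]);
}
translate([38, 105, 870]) {
  cube([270, 150, 20]);
  translate([0, 0, 20]) cube([270, 20, 270]);
  translate([0, 130, 20]) cube([270, 20, 270]);
  translate([0, 20, 20]) cube([20, 110, 270]);
  translate([250, 20, 20]) cube([20, 110, 270]);
}
translate([51, 114, 1160]) {
  cube([244, 132, 25]);
  translate([0, 0, 25]) cube([244, 25, 223]);
  translate([0, 107, 25]) cube([244, 25, 223]);
  translate([0, 25, 25]) cube([25, 82, 223]);
  translate([219, 25, 25]) cube([25, 82, 223]);
}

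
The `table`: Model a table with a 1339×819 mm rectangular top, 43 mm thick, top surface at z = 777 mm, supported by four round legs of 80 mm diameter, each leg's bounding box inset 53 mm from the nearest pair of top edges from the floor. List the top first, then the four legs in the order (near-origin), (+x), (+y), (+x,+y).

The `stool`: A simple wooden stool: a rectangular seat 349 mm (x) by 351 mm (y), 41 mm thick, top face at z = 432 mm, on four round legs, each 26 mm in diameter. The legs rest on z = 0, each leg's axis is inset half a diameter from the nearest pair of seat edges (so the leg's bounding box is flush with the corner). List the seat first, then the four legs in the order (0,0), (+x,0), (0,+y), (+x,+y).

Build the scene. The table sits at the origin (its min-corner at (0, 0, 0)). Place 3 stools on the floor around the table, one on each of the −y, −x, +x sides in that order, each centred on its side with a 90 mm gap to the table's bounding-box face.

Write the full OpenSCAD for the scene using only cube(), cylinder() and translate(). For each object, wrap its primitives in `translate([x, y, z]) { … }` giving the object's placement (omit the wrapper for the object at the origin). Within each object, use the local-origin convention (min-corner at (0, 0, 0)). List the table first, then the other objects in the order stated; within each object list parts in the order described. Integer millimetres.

translate([0, 0, 734]) cube([1339, 819, 43]);
translate([93, 93, 0]) cylinder(h = 734, r = 40);
translate([1246, 93, 0]) cylinder(h = 734, r = 40);
translate([93, 726, 0]) cylinder(h = 734, r = 40);
translate([1246, 726, 0]) cylinder(h = 734, r = 40);
translate([495, -441, 0]) {
  translate([0, 0, 391]) cube([349, 351, 41]);
  translate([13, 13, 0]) cylinder(h = 391, r = 13);
  translate([336, 13, 0]) cylinder(h = 391, r = 13);
  translate([13, 338, 0]) cylinder(h = 391, r = 13);
  translate([336, 338, 0]) cylinder(h = 391, r = 13);
}
translate([-439, 234, 0]) {
  translate([0, 0, 391]) cube([349, 351, 41]);
  translate([13, 13, 0]) cylinder(h = 391, r = 13);
  translate([336, 13, 0]) cylinder(h = 391, r = 13);
  translate([13, 338, 0]) cylinder(h = 391, r = 13);
  translate([336, 338, 0]) cylinder(h = 391, r = 13);
}
translate([1429, 234, 0]) {
  translate([0, 0, 391]) cube([349, 351, 41]);
  translate([13, 13, 0]) cylinder(h = 391, r = 13);
  translate([336, 13, 0]) cylinder(h = 391, r = 13);
  translate([13, 338, 0]) cylinder(h = 391, r = 13);
  translate([336, 338, 0]) cylinder(h = 391, r = 13);
}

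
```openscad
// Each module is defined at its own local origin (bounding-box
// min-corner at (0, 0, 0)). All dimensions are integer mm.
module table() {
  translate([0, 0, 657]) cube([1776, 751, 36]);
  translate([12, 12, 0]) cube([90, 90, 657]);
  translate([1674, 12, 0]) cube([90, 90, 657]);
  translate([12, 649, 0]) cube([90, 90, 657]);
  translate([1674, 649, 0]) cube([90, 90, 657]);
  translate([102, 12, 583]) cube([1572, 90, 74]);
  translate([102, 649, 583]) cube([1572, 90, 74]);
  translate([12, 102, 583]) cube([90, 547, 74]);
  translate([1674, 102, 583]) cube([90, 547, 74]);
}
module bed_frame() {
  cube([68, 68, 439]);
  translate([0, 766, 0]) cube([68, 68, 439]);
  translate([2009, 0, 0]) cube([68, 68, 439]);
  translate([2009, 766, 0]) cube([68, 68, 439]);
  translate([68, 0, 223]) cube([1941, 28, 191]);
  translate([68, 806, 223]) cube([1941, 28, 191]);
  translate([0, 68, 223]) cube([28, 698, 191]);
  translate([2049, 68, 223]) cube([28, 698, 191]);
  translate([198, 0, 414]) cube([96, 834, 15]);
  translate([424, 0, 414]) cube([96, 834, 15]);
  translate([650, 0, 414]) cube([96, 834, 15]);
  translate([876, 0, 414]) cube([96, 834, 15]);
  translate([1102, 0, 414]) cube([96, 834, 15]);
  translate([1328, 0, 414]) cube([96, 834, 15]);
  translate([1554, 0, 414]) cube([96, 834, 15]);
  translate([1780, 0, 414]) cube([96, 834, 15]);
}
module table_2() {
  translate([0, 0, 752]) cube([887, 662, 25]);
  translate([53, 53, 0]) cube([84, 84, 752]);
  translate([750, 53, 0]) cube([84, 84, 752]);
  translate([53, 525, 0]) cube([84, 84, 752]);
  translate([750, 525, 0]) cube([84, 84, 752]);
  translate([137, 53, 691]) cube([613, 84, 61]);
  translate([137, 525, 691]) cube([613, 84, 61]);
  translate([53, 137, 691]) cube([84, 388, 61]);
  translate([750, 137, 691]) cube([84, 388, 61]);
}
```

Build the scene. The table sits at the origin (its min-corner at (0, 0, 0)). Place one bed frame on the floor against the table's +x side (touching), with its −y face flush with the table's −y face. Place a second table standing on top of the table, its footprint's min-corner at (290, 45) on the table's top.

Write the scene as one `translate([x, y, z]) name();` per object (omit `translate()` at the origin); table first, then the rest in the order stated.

table();
translate([1776, 0, 0]) bed_frame();
translate([290, 45, 693]) table_2();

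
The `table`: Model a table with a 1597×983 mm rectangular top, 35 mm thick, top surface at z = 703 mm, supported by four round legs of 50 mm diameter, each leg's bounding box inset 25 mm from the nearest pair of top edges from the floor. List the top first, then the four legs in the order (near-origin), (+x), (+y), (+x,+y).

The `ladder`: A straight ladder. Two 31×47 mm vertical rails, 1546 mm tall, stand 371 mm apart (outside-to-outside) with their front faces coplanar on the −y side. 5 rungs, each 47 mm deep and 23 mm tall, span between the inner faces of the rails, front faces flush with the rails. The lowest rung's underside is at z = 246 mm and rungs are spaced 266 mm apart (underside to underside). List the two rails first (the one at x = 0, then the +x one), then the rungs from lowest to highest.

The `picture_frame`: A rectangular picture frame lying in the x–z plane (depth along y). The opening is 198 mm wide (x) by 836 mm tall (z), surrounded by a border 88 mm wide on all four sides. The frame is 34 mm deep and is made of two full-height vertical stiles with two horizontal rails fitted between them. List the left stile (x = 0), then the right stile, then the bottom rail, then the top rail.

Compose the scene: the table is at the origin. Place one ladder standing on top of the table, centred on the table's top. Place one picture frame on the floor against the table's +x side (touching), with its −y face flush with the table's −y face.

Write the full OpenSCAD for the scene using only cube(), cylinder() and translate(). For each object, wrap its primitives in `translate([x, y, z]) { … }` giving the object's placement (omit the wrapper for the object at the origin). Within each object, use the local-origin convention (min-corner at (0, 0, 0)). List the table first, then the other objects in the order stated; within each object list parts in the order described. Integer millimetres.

translate([0, 0, 668]) cube([1597, 983, 35]);
translate([50, 50, 0]) cylinder(h = 668, r = 25);
translate([1547, 50, 0]) cylinder(h = 668, r = 25);
translate([50, 933, 0]) cylinder(h = 668, r = 25);
translate([1547, 933, 0]) cylinder(h = 668, r = 25);
translate([613, 468, 703]) {
  cube([31, 47, 1546]);
  translate([340, 0, 0]) cube([31, 47, 1546]);
  translate([31, 0, 246]) cube([309, 47, 23]);
  translate([31, 0, 512]) cube([309, 47, 23]);
  translate([31, 0, 778]) cube([309, 47, 23]);
  translate([31, 0, 1044]) cube([309, 47, 23]);
  translate([31, 0, 1310]) cube([309, 47, 23]);
}
translate([1597, 0, 0]) {
  cube([88, 34, 1012]);
  translate([286, 0, 0]) cube([88, 34, 1012]);
  translate([88, 0, 0]) cube([198, 34, 88]);
  translate([88, 0, 924]) cube([198, 34, 88]);
}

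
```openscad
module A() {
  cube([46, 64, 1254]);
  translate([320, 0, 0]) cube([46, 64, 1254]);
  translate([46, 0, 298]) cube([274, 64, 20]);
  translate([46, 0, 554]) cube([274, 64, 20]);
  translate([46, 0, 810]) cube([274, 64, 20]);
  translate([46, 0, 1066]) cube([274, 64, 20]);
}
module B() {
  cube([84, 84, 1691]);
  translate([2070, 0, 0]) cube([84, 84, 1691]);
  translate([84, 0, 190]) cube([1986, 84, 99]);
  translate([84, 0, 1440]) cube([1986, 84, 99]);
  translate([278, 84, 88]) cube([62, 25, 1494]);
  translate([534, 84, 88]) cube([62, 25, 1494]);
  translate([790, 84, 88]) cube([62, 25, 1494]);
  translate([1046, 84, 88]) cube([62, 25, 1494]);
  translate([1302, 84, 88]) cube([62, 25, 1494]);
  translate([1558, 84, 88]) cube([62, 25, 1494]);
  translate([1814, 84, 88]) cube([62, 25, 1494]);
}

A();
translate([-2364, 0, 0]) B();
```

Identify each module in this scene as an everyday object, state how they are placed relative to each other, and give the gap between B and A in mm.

A is a ladder. B is a fence section. The fence section is on the floor beside the ladder on its −x side. The gap between the fence section and the ladder is 210 mm.

The fence section's nearest face is 210 mm from the ladder's −x face.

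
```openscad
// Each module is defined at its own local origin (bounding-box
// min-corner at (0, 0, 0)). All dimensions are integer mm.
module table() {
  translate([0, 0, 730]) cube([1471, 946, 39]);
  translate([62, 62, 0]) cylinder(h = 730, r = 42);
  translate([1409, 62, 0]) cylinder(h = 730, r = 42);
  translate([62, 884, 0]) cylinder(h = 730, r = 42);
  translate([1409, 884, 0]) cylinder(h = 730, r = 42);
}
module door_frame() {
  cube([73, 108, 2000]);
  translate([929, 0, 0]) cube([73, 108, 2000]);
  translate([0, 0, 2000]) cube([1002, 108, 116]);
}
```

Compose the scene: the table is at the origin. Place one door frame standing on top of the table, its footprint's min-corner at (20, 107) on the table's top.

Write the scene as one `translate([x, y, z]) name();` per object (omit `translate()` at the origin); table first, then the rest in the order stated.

table();
translate([20, 107, 769]) door_frame();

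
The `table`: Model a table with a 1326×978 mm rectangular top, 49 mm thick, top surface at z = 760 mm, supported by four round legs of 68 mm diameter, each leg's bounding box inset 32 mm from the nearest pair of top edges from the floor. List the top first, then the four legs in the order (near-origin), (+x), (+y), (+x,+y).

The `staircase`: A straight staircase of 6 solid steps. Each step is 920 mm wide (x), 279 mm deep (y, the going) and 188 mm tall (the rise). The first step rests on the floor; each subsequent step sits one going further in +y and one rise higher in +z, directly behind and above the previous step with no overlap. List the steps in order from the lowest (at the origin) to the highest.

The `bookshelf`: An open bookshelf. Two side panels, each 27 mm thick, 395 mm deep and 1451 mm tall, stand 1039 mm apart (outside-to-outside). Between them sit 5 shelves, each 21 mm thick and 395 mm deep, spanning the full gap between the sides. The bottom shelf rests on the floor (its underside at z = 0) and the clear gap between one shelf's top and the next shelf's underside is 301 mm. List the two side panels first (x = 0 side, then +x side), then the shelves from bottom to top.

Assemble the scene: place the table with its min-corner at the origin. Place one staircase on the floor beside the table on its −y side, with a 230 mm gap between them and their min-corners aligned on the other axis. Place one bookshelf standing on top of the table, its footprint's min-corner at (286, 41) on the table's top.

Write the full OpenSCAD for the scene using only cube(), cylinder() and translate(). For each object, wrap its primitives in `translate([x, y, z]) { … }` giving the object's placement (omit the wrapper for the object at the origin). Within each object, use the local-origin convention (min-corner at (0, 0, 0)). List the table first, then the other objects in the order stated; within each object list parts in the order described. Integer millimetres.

translate([0, 0, 711]) cube([1326, 978, 49]);
translate([66, 66, 0]) cylinder(h = 711, r = 34);
translate([1260, 66, 0]) cylinder(h = 711, r = 34);
translate([66, 912, 0]) cylinder(h = 711, r = 34);
translate([1260, 912, 0]) cylinder(h = 711, r = 34);
translate([0, -1904, 0]) {
  cube([920, 279, 188]);
  translate([0, 279, 188]) cube([920, 279, 188]);
  translate([0, 558, 376]) cube([920, 279, 188]);
  translate([0, 837, 564]) cube([920, 279, 188]);
  translate([0, 1116, 752]) cube([920, 279, 188]);
  translate([0, 1395, 940]) cube([920, 279, 188]);
}
translate([286, 41, 760]) {
  cube([27, 395, 1451]);
  translate([1012, 0, 0]) cube([27, 395, 1451]);
  translate([27, 0, 0]) cube([985, 395, 21]);
  translate([27, 0, 322]) cube([985, 395, 21]);
  translate([27, 0, 644]) cube([985, 395, 21]);
  translate([27, 0, 966]) cube([985, 395, 21]);
  translate([27, 0, 1288]) cube([985, 395, 21]);
}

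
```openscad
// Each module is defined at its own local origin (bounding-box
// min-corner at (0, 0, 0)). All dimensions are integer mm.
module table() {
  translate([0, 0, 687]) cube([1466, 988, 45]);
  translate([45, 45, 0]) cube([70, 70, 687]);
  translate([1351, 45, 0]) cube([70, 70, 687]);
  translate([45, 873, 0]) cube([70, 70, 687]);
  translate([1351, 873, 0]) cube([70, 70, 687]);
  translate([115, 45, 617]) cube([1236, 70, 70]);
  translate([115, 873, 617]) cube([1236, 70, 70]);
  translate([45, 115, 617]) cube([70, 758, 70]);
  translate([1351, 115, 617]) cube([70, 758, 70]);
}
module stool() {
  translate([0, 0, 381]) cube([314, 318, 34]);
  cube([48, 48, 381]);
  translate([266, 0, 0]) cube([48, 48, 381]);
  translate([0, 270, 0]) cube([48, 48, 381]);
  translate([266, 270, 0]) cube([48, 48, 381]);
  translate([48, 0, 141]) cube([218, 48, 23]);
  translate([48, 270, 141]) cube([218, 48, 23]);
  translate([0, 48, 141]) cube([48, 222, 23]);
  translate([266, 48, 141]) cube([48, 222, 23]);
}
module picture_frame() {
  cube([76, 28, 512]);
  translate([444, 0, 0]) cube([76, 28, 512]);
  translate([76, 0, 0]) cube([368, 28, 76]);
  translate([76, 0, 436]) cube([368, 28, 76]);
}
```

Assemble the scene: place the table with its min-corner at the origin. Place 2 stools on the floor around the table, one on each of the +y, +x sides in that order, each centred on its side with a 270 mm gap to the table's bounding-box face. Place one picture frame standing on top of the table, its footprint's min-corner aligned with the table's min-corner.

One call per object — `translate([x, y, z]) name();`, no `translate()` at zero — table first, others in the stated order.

table();
translate([576, 1258, 0]) stool();
translate([1736, 335, 0]) stool();
translate([0, 0, 732]) picture_frame();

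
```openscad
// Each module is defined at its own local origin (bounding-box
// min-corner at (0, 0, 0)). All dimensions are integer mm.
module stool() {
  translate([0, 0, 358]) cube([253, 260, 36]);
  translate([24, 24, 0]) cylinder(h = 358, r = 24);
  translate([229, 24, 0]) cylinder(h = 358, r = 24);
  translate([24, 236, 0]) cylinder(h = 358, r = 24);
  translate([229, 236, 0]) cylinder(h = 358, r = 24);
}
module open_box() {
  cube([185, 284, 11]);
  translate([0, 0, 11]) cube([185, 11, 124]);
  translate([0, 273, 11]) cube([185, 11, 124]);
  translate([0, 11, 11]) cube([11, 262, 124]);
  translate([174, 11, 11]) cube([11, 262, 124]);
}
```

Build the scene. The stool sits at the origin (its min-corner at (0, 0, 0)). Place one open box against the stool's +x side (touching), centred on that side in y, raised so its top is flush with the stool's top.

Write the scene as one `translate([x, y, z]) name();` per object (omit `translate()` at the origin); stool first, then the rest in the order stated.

stool();
translate([253, -12, 259]) open_box();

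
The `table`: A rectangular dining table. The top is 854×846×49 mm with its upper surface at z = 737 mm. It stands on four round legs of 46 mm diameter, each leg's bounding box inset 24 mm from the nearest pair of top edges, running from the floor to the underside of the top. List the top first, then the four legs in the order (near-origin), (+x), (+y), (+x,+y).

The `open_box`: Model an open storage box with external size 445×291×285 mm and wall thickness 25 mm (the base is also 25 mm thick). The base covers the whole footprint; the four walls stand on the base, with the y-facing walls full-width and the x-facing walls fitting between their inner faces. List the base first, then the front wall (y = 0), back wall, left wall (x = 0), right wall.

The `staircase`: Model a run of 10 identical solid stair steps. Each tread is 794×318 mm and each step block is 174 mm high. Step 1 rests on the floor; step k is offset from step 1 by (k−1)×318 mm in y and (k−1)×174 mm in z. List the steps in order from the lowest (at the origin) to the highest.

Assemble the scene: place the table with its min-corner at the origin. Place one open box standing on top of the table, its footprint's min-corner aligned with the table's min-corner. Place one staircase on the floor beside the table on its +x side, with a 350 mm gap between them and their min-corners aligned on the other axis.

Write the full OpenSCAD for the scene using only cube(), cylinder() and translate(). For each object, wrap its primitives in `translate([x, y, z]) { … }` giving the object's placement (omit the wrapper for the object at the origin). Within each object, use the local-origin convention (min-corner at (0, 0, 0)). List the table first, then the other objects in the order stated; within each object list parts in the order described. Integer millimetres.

translate([0, 0, 688]) cube([854, 846, 49]);
translate([47, 47, 0]) cylinder(h = 688, r = 23);
translate([807, 47, 0]) cylinder(h = 688, r = 23);
translate([47, 799, 0]) cylinder(h = 688, r = 23);
translate([807, 799, 0]) cylinder(h = 688, r = 23);
translate([0, 0, 737]) {
  cube([445, 291, 25]);
  translate([0, 0, 25]) cube([445, 25, 260]);
  translate([0, 266, 25]) cube([445, 25, 260]);
  translate([0, 25, 25]) cube([25, 241, 260]);
  translate([420, 25, 25]) cube([25, 241, 260]);
}
translate([1204, 0, 0]) {
  cube([794, 318, 174]);
  translate([0, 318, 174]) cube([794, 318, 174]);
  translate([0, 636, 348]) cube([794, 318, 174]);
  translate([0, 954, 522]) cube([794, 318, 174]);
  translate([0, 1272, 696]) cube([794, 318, 174]);
  translate([0, 1590, 870]) cube([794, 318, 174]);
  translate([0, 1908, 1044]) cube([794, 318, 174]);
  translate([0, 2226, 1218]) cube([794, 318, 174]);
  translate([0, 2544, 1392]) cube([794, 318, 174]);
  translate([0, 2862, 1566]) cube([794, 318, 174]);
}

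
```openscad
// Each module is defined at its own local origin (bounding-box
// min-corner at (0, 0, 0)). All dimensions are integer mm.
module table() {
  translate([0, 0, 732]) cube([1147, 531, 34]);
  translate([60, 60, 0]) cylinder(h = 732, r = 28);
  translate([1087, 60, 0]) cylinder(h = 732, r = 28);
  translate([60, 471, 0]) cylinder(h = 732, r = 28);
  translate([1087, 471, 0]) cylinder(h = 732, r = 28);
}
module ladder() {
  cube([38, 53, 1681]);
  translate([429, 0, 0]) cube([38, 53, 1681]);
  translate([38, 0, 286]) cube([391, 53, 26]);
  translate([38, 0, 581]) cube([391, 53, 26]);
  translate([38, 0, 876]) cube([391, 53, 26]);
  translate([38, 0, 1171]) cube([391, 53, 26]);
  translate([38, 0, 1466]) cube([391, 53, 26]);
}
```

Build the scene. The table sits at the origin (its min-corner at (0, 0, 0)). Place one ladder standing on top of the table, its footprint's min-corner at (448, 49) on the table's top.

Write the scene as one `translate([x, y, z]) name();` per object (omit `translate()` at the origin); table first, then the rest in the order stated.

table();
translate([448, 49, 766]) ladder();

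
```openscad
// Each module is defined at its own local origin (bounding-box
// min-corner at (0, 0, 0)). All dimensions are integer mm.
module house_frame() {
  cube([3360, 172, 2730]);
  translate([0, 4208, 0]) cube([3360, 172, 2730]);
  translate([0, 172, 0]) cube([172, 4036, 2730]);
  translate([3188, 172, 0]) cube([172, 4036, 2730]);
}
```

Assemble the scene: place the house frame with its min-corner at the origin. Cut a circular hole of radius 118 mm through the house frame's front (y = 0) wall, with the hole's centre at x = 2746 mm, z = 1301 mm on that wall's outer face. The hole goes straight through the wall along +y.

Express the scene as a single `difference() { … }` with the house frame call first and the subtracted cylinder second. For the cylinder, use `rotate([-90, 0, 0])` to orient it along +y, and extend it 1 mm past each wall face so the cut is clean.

difference() {
  house_frame();
  translate([2746, -1, 1301]) rotate([-90, 0, 0]) cylinder(h = 174, r = 118);
}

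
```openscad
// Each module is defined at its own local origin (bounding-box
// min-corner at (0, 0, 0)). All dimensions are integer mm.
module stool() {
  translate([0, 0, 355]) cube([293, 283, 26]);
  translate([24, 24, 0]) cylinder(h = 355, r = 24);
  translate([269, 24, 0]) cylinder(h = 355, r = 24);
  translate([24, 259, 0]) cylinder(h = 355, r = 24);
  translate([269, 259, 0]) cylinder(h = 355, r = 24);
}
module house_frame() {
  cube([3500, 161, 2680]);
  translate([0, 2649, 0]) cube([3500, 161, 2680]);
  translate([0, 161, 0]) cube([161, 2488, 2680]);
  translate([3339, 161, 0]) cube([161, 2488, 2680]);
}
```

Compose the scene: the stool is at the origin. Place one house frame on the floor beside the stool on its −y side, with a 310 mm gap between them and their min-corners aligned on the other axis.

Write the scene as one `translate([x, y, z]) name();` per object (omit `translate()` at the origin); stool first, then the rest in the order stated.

stool();
translate([0, -3120, 0]) house_frame();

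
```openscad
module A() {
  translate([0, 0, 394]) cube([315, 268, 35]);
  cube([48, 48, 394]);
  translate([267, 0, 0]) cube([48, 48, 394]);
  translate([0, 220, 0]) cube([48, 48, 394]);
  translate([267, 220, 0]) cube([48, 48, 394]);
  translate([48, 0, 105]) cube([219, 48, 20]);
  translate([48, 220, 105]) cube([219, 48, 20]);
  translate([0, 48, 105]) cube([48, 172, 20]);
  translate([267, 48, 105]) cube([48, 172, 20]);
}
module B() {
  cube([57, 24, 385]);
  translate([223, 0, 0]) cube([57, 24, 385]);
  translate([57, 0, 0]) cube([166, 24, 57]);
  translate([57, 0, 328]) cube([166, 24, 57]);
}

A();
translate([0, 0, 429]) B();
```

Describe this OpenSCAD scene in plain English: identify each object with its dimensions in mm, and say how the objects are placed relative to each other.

A is a simple wooden stool: a rectangular seat 315 mm (x) by 268 mm (y), 35 mm thick, top face at z = 429 mm, on four square legs, each 48×48 mm in cross-section. The legs rest on z = 0, each flush with a corner of the seat. Four stretchers, 48 mm wide and 20 mm tall, connect adjacent legs with their undersides at z = 105 mm, each running between the inner faces of the legs it joins and aligned with the legs' outer faces on the other axis.

B is a rectangular picture frame lying in the x–z plane (depth along y). The opening is 166 mm wide (x) by 271 mm tall (z), surrounded by a border 57 mm wide on all four sides. The frame is 24 mm deep and is made of two full-height vertical stiles with two horizontal rails fitted between them.

The picture frame is on top of the stool.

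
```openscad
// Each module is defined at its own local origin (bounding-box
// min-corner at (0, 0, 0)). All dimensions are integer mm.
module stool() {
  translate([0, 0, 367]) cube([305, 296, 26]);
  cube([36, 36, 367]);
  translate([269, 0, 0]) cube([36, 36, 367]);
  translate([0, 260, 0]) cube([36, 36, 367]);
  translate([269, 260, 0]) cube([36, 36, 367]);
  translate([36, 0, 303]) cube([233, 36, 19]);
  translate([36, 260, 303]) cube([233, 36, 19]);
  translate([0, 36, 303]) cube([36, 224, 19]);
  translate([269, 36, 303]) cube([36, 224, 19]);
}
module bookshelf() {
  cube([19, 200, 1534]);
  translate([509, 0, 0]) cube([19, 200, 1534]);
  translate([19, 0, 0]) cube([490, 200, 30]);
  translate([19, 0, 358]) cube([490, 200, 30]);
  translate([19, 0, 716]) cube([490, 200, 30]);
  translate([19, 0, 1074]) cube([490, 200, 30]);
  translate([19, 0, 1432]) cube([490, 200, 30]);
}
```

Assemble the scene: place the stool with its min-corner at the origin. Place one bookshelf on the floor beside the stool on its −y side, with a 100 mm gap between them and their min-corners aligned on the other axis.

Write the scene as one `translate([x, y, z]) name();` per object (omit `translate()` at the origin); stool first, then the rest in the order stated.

stool();
translate([0, -300, 0]) bookshelf();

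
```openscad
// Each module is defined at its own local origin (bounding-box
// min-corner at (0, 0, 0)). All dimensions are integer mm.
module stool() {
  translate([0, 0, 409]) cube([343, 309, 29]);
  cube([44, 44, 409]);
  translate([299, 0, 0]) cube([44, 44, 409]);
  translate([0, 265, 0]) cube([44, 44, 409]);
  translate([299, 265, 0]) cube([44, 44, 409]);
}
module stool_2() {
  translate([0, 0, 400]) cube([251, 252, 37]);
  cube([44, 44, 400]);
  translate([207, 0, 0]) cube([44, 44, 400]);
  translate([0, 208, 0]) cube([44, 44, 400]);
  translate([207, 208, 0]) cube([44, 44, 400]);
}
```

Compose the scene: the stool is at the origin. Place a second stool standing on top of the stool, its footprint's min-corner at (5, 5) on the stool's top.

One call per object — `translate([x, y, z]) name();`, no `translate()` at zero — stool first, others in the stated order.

stool();
translate([5, 5, 438]) stool_2();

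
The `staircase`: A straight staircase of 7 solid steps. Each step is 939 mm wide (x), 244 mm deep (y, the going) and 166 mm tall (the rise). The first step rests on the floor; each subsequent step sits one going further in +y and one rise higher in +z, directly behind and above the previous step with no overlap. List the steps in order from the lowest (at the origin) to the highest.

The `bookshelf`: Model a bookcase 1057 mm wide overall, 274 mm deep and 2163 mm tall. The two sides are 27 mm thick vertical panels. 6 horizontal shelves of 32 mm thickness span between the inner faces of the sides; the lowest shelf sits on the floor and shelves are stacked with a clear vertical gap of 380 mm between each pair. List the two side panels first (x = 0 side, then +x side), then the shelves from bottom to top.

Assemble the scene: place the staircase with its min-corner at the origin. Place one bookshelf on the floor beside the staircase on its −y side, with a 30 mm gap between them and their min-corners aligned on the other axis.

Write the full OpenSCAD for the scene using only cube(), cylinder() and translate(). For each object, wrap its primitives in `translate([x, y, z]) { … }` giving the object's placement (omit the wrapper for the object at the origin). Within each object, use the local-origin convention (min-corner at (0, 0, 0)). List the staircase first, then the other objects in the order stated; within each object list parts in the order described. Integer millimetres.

cube([939, 244, 166]);
translate([0, 244, 166]) cube([939, 244, 166]);
translate([0, 488, 332]) cube([939, 244, 166]);
translate([0, 732, 498]) cube([939, 244, 166]);
translate([0, 976, 664]) cube([939, 244, 166]);
translate([0, 1220, 830]) cube([939, 244, 166]);
translate([0, 1464, 996]) cube([939, 244, 166]);
translate([0, -304, 0]) {
  cube([27, 274, 2163]);
  translate([1030, 0, 0]) cube([27, 274, 2163]);
  translate([27, 0, 0]) cube([1003, 274, 32]);
  translate([27, 0, 412]) cube([1003, 274, 32]);
  translate([27, 0, 824]) cube([1003, 274, 32]);
  translate([27, 0, 1236]) cube([1003, 274, 32]);
  translate([27, 0, 1648]) cube([1003, 274, 32]);
  translate([27, 0, 2060]) cube([1003, 274, 32]);
}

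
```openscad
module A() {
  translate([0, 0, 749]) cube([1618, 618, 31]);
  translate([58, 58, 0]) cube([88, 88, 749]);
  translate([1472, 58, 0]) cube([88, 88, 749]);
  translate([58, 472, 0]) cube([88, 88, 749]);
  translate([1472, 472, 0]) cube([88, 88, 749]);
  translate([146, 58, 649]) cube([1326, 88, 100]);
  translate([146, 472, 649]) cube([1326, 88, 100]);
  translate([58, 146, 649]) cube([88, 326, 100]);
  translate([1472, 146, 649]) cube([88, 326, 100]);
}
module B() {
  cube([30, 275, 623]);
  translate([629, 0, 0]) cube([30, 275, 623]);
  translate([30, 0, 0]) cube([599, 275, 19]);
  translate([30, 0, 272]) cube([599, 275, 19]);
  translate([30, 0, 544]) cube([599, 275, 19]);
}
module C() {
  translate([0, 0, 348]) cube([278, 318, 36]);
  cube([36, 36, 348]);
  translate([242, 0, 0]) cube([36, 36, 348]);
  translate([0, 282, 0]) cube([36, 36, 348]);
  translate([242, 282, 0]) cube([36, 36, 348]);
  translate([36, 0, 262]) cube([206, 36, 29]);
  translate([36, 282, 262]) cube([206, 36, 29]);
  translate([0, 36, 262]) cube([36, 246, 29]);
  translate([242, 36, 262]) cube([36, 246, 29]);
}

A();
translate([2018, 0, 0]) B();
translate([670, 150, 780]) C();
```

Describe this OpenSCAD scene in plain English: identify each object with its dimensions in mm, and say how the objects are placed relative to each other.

A is a table: top 1618 mm (x) × 618 mm (y), 31 mm thick, upper face at z = 780 mm, on four 88×88 mm square legs, each inset 58 mm from the nearest pair of top edges, running from z = 0 to the bottom of the top. Four apron rails, 88 mm thick and 100 mm tall, run between adjacent legs with their top edges flush with the underside of the top and their outer faces flush with the legs' outer faces.

B is an open bookshelf. Two side panels, each 30 mm thick, 275 mm deep and 623 mm tall, stand 659 mm apart (outside-to-outside). Between them sit 3 shelves, each 19 mm thick and 275 mm deep, spanning the full gap between the sides. The bottom shelf rests on the floor (its underside at z = 0) and the clear gap between one shelf's top and the next shelf's underside is 253 mm.

C is a four-legged stool. The seat is a 278×318×36 mm slab whose top surface is at z = 384 mm; four square legs, each 36×36 mm in cross-section, run from the floor (z = 0) to the underside of the seat, each flush with a corner of the seat. Four stretchers, 36 mm wide and 29 mm tall, connect adjacent legs with their undersides at z = 262 mm, each running between the inner faces of the legs it joins and aligned with the legs' outer faces on the other axis.

The bookshelf is on the floor beside the table on its +x side. The stool is on top of the table, centred.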